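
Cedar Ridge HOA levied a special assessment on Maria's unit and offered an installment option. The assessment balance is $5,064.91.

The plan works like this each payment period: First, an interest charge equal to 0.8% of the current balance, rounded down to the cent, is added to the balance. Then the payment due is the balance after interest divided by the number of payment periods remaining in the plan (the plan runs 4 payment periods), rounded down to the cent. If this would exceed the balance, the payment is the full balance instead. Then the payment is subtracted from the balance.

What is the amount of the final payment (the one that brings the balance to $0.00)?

Payment period 1: opening $5,064.91; interest $40.51 → $5,105.42; payment $1,276.35; balance $3,829.07
Payment period 2: opening $3,829.07; interest $30.63 → $3,859.70; payment $1,286.56; balance $2,573.14
Payment period 3: opening $2,573.14; interest $20.58 → $2,593.72; payment $1,296.86; balance $1,296.86
Payment period 4: opening $1,296.86; interest $10.37 → $1,307.23; payment $1,307.23; balance $0.00

$1,307.23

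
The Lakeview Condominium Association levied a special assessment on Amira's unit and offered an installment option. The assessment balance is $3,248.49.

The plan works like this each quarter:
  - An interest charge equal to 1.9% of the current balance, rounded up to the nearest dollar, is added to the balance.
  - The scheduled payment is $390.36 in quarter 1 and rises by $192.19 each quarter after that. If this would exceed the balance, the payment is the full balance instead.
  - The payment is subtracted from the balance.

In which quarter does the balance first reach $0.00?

5

Quarter 1: $3,248.49 +$62.00 interest = $3,310.49; pay $390.36 → $2,920.13
Quarter 2: $2,920.13 +$56.00 interest = $2,976.13; pay $582.55 → $2,393.58
Quarter 3: $2,393.58 +$46.00 interest = $2,439.58; pay $774.74 → $1,664.84
Quarter 4: $1,664.84 +$32.00 interest = $1,696.84; pay $966.93 → $729.91
Quarter 5: $729.91 +$14.00 interest = $743.91; pay $743.91 → $0.00
Balance reaches $0.00 in quarter 5.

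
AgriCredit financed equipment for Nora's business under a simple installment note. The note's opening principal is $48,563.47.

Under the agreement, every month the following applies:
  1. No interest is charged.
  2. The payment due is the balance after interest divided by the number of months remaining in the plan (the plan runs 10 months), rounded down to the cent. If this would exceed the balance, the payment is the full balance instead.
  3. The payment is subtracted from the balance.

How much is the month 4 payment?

$4,856.35

Month 1: opening $48,563.47; payment $4,856.34; balance $43,707.13
Month 2: opening $43,707.13; payment $4,856.34; balance $38,850.79
Month 3: opening $38,850.79; payment $4,856.34; balance $33,994.45
Month 4: opening $33,994.45; payment $4,856.35; balance $29,138.10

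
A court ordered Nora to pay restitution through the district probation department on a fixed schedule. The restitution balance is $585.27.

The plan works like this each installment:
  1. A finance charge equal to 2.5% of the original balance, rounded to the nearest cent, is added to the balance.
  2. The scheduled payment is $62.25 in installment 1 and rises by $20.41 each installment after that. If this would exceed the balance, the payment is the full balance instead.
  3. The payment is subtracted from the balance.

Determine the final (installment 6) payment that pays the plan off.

$157.70

Installment 1: $585.27 +$14.63 interest = $599.90; pay $62.25 → $537.65
Installment 2: $537.65 +$14.63 interest = $552.28; pay $82.66 → $469.62
Installment 3: $469.62 +$14.63 interest = $484.25; pay $103.07 → $381.18
Installment 4: $381.18 +$14.63 interest = $395.81; pay $123.48 → $272.33
Installment 5: $272.33 +$14.63 interest = $286.96; pay $143.89 → $143.07
Installment 6: $143.07 +$14.63 interest = $157.70; pay $157.70 → $0.00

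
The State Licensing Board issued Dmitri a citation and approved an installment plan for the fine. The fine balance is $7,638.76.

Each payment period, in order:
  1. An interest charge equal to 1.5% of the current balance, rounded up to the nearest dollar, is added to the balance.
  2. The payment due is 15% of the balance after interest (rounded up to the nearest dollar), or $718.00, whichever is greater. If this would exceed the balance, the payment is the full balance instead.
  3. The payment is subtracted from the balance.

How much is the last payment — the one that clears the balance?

$159.76

Payment period 1: $7,638.76 +$115.00 interest = $7,753.76; pay $1,164.00 → $6,589.76
Payment period 2: $6,589.76 +$99.00 interest = $6,688.76; pay $1,004.00 → $5,684.76
Payment period 3: $5,684.76 +$86.00 interest = $5,770.76; pay $866.00 → $4,904.76
Payment period 4: $4,904.76 +$74.00 interest = $4,978.76; pay $747.00 → $4,231.76
Payment period 5: $4,231.76 +$64.00 interest = $4,295.76; pay $718.00 → $3,577.76
Payment period 6: $3,577.76 +$54.00 interest = $3,631.76; pay $718.00 → $2,913.76
Payment period 7: $2,913.76 +$44.00 interest = $2,957.76; pay $718.00 → $2,239.76
Payment period 8: $2,239.76 +$34.00 interest = $2,273.76; pay $718.00 → $1,555.76
Payment period 9: $1,555.76 +$24.00 interest = $1,579.76; pay $718.00 → $861.76
Payment period 10: $861.76 +$13.00 interest = $874.76; pay $718.00 → $156.76
Payment period 11: $156.76 +$3.00 interest = $159.76; pay $159.76 → $0.00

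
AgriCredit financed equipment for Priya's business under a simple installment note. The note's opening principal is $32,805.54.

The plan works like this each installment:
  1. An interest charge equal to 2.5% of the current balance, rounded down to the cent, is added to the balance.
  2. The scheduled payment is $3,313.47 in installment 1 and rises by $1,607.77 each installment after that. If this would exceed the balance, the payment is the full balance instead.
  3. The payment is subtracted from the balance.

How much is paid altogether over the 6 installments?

$35,940.46

Installment 1: opening $32,805.54; interest $820.13 → $33,625.67; payment $3,313.47; balance $30,312.20
Installment 2: opening $30,312.20; interest $757.80 → $31,070.00; payment $4,921.24; balance $26,148.76
Installment 3: opening $26,148.76; interest $653.71 → $26,802.47; payment $6,529.01; balance $20,273.46
Installment 4: opening $20,273.46; interest $506.83 → $20,780.29; payment $8,136.78; balance $12,643.51
Installment 5: opening $12,643.51; interest $316.08 → $12,959.59; payment $9,744.55; balance $3,215.04
Installment 6: opening $3,215.04; interest $80.37 → $3,295.41; payment $3,295.41; balance $0.00
Total paid: $35,940.46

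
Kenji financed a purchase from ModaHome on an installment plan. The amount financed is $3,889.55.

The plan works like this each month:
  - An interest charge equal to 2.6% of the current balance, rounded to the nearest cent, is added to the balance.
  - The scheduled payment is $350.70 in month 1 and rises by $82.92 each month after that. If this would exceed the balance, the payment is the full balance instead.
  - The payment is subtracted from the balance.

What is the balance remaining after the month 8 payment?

$0.00

Month 1: opening $3,889.55; interest $101.13 → $3,990.68; payment $350.70; balance $3,639.98
Month 2: opening $3,639.98; interest $94.64 → $3,734.62; payment $433.62; balance $3,301.00
Month 3: opening $3,301.00; interest $85.83 → $3,386.83; payment $516.54; balance $2,870.29
Month 4: opening $2,870.29; interest $74.63 → $2,944.92; payment $599.46; balance $2,345.46
Month 5: opening $2,345.46; interest $60.98 → $2,406.44; payment $682.38; balance $1,724.06
Month 6: opening $1,724.06; interest $44.83 → $1,768.89; payment $765.30; balance $1,003.59
Month 7: opening $1,003.59; interest $26.09 → $1,029.68; payment $848.22; balance $181.46
Month 8: opening $181.46; interest $4.72 → $186.18; payment $186.18; balance $0.00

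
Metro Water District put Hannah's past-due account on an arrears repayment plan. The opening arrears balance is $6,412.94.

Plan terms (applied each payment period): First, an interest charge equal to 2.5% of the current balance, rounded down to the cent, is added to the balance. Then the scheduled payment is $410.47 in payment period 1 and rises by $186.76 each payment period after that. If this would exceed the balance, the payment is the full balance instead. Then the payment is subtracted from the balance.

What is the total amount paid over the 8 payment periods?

$7,241.55

Payment period 1: opening $6,412.94; interest $160.32 → $6,573.26; payment $410.47; balance $6,162.79
Payment period 2: opening $6,162.79; interest $154.06 → $6,316.85; payment $597.23; balance $5,719.62
Payment period 3: opening $5,719.62; interest $142.99 → $5,862.61; payment $783.99; balance $5,078.62
Payment period 4: opening $5,078.62; interest $126.96 → $5,205.58; payment $970.75; balance $4,234.83
Payment period 5: opening $4,234.83; interest $105.87 → $4,340.70; payment $1,157.51; balance $3,183.19
Payment period 6: opening $3,183.19; interest $79.57 → $3,262.76; payment $1,344.27; balance $1,918.49
Payment period 7: opening $1,918.49; interest $47.96 → $1,966.45; payment $1,531.03; balance $435.42
Payment period 8: opening $435.42; interest $10.88 → $446.30; payment $446.30; balance $0.00
Total paid: $7,241.55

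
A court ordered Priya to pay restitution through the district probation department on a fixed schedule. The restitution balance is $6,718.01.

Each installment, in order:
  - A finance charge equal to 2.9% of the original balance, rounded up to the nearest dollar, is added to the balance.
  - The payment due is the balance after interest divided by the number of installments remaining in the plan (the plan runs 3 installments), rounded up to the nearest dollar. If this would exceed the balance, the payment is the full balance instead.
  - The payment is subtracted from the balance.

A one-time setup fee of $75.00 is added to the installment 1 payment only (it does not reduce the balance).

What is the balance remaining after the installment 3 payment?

$0.00

# | Opening | Interest | Payment | Fee | End bal
1 | $6,718.01 | $195.00 | $2,305.00 | $75.00 | $4,608.01
2 | $4,608.01 | $195.00 | $2,402.00 | — | $2,401.01
3 | $2,401.01 | $195.00 | $2,596.01 | — | $0.00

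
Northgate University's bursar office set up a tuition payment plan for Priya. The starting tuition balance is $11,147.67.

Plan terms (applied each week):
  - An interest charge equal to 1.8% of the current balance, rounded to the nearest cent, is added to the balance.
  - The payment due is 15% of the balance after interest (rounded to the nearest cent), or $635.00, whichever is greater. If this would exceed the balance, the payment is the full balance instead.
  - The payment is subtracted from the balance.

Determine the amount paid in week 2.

$1,472.96

Week 1: opening $11,147.67; interest $200.66 → $11,348.33; payment $1,702.25; balance $9,646.08
Week 2: opening $9,646.08; interest $173.63 → $9,819.71; payment $1,472.96; balance $8,346.75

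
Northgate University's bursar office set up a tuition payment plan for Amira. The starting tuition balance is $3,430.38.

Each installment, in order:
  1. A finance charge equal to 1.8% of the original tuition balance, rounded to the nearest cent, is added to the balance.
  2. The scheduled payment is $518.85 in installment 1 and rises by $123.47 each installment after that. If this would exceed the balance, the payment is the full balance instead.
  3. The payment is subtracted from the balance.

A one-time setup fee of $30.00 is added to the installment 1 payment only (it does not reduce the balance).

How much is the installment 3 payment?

$765.79

Installment 1: opening $3,430.38; interest $61.75 → $3,492.13; payment $518.85 (+ $30.00 fee); balance $2,973.28
Installment 2: opening $2,973.28; interest $61.75 → $3,035.03; payment $642.32; balance $2,392.71
Installment 3: opening $2,392.71; interest $61.75 → $2,454.46; payment $765.79; balance $1,688.67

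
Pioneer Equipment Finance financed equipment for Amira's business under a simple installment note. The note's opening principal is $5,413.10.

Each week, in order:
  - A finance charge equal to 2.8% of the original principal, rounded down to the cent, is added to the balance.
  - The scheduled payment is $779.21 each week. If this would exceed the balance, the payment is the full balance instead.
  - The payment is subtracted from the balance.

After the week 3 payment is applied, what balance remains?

$3,530.15

Week 1: opening $5,413.10; interest $151.56 → $5,564.66; payment $779.21; balance $4,785.45
Week 2: opening $4,785.45; interest $151.56 → $4,937.01; payment $779.21; balance $4,157.80
Week 3: opening $4,157.80; interest $151.56 → $4,309.36; payment $779.21; balance $3,530.15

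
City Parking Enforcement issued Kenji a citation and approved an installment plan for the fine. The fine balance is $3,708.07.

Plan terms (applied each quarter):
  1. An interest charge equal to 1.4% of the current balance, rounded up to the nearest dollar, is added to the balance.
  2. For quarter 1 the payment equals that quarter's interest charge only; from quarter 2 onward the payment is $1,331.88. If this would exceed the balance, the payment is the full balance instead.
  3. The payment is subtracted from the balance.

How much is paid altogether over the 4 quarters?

Quarter 1: opening $3,708.07; interest $52.00 → $3,760.07; payment $52.00; balance $3,708.07
Quarter 2: opening $3,708.07; interest $52.00 → $3,760.07; payment $1,331.88; balance $2,428.19
Quarter 3: opening $2,428.19; interest $34.00 → $2,462.19; payment $1,331.88; balance $1,130.31
Quarter 4: opening $1,130.31; interest $16.00 → $1,146.31; payment $1,146.31; balance $0.00
Total paid: $3,862.07

$3,862.07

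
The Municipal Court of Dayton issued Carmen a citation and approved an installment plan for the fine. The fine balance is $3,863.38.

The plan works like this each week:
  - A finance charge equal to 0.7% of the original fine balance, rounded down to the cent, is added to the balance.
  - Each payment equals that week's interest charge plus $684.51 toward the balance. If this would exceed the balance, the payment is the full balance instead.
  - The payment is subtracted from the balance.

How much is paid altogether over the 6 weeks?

# | Opening | Interest | Payment | End bal
1 | $3,863.38 | $27.04 | $711.55 | $3,178.87
2 | $3,178.87 | $27.04 | $711.55 | $2,494.36
3 | $2,494.36 | $27.04 | $711.55 | $1,809.85
4 | $1,809.85 | $27.04 | $711.55 | $1,125.34
5 | $1,125.34 | $27.04 | $711.55 | $440.83
6 | $440.83 | $27.04 | $467.87 | $0.00
Total paid: $4,025.62

$4,025.62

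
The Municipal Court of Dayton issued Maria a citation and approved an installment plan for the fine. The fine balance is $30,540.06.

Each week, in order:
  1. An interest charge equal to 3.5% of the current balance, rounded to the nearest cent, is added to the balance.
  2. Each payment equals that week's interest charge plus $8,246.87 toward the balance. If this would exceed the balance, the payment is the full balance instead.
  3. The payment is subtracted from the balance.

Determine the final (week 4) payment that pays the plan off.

$6,002.43

Week 1: opening $30,540.06; interest $1,068.90 → $31,608.96; payment $9,315.77; balance $22,293.19
Week 2: opening $22,293.19; interest $780.26 → $23,073.45; payment $9,027.13; balance $14,046.32
Week 3: opening $14,046.32; interest $491.62 → $14,537.94; payment $8,738.49; balance $5,799.45
Week 4: opening $5,799.45; interest $202.98 → $6,002.43; payment $6,002.43; balance $0.00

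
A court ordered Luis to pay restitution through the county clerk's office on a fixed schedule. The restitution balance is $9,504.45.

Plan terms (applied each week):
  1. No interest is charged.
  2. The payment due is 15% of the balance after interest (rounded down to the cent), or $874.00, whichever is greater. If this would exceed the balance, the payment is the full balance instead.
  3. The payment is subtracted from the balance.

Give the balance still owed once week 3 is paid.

Week 1: opening $9,504.45; payment $1,425.66; balance $8,078.79
Week 2: opening $8,078.79; payment $1,211.81; balance $6,866.98
Week 3: opening $6,866.98; payment $1,030.04; balance $5,836.94

$5,836.94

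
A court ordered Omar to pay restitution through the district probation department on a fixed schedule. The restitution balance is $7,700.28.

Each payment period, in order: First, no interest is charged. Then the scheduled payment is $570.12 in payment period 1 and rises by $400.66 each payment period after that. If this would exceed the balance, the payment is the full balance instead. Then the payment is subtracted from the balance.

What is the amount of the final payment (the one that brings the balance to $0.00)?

$843.08

Payment period 1: $7,700.28 − $570.12 → $7,130.16
Payment period 2: $7,130.16 − $970.78 → $6,159.38
Payment period 3: $6,159.38 − $1,371.44 → $4,787.94
Payment period 4: $4,787.94 − $1,772.10 → $3,015.84
Payment period 5: $3,015.84 − $2,172.76 → $843.08
Payment period 6: $843.08 − $843.08 → $0.00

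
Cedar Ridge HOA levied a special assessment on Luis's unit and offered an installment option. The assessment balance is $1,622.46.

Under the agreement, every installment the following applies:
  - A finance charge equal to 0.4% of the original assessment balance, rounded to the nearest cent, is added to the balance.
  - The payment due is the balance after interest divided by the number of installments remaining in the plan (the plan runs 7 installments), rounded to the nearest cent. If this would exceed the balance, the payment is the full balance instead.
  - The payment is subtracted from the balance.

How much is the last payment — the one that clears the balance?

$248.60

Installment 1: opening $1,622.46; interest $6.49 → $1,628.95; payment $232.71; balance $1,396.24
Installment 2: opening $1,396.24; interest $6.49 → $1,402.73; payment $233.79; balance $1,168.94
Installment 3: opening $1,168.94; interest $6.49 → $1,175.43; payment $235.09; balance $940.34
Installment 4: opening $940.34; interest $6.49 → $946.83; payment $236.71; balance $710.12
Installment 5: opening $710.12; interest $6.49 → $716.61; payment $238.87; balance $477.74
Installment 6: opening $477.74; interest $6.49 → $484.23; payment $242.12; balance $242.11
Installment 7: opening $242.11; interest $6.49 → $248.60; payment $248.60; balance $0.00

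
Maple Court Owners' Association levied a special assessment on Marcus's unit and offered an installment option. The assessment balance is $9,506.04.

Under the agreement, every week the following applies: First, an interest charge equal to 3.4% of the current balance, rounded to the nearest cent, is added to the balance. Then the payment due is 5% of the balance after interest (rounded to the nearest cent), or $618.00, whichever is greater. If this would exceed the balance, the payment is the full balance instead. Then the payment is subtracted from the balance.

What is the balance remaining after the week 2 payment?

$8,906.43

Week 1: opening $9,506.04; interest $323.21 → $9,829.25; payment $618.00; balance $9,211.25
Week 2: opening $9,211.25; interest $313.18 → $9,524.43; payment $618.00; balance $8,906.43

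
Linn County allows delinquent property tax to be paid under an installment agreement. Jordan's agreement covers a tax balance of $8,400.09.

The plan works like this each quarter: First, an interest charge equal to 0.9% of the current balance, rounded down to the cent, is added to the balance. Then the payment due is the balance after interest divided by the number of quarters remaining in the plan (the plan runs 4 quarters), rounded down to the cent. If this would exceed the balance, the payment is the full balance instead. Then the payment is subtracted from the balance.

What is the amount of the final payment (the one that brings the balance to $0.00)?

Quarter 1: opening $8,400.09; interest $75.60 → $8,475.69; payment $2,118.92; balance $6,356.77
Quarter 2: opening $6,356.77; interest $57.21 → $6,413.98; payment $2,137.99; balance $4,275.99
Quarter 3: opening $4,275.99; interest $38.48 → $4,314.47; payment $2,157.23; balance $2,157.24
Quarter 4: opening $2,157.24; interest $19.41 → $2,176.65; payment $2,176.65; balance $0.00

$2,176.65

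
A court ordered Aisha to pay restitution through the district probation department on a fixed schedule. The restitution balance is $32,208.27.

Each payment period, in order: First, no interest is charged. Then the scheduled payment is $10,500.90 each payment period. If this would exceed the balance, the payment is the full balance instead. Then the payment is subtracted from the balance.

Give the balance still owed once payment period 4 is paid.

$0.00

Payment period 1: opening $32,208.27; payment $10,500.90; balance $21,707.37
Payment period 2: opening $21,707.37; payment $10,500.90; balance $11,206.47
Payment period 3: opening $11,206.47; payment $10,500.90; balance $705.57
Payment period 4: opening $705.57; payment $705.57; balance $0.00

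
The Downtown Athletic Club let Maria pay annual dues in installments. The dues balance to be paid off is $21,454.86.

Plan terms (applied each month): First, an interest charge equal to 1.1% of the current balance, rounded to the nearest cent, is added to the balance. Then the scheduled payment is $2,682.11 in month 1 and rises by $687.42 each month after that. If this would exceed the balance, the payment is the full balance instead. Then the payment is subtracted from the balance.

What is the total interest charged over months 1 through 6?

$853.95

Month 1: opening $21,454.86; interest $236.00 → $21,690.86; payment $2,682.11; balance $19,008.75
Month 2: opening $19,008.75; interest $209.10 → $19,217.85; payment $3,369.53; balance $15,848.32
Month 3: opening $15,848.32; interest $174.33 → $16,022.65; payment $4,056.95; balance $11,965.70
Month 4: opening $11,965.70; interest $131.62 → $12,097.32; payment $4,744.37; balance $7,352.95
Month 5: opening $7,352.95; interest $80.88 → $7,433.83; payment $5,431.79; balance $2,002.04
Month 6: opening $2,002.04; interest $22.02 → $2,024.06; payment $2,024.06; balance $0.00
Total interest: $236.00 + $209.10 + $174.33 + $131.62 + $80.88 + $22.02 = $853.95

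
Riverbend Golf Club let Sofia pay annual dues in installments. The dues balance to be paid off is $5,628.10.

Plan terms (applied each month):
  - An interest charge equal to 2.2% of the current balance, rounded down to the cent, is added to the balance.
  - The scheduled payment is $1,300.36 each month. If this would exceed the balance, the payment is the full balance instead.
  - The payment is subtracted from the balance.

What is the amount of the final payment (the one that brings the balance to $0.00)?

Month 1: opening $5,628.10; interest $123.81 → $5,751.91; payment $1,300.36; balance $4,451.55
Month 2: opening $4,451.55; interest $97.93 → $4,549.48; payment $1,300.36; balance $3,249.12
Month 3: opening $3,249.12; interest $71.48 → $3,320.60; payment $1,300.36; balance $2,020.24
Month 4: opening $2,020.24; interest $44.44 → $2,064.68; payment $1,300.36; balance $764.32
Month 5: opening $764.32; interest $16.81 → $781.13; payment $781.13; balance $0.00

$781.13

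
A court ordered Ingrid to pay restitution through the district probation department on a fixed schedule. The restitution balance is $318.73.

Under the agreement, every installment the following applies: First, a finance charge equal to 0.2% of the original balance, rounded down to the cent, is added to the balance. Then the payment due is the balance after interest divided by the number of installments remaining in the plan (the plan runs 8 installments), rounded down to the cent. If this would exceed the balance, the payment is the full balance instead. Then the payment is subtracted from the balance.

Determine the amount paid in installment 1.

$39.92

Installment 1: $318.73 +$0.63 interest = $319.36; pay $39.92 → $279.44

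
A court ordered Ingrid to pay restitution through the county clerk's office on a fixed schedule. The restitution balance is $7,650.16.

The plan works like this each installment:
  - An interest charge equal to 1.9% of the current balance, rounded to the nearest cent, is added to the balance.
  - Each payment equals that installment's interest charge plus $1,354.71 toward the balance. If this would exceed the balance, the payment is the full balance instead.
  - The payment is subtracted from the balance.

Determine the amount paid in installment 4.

Installment 1: opening $7,650.16; interest $145.35 → $7,795.51; payment $1,500.06; balance $6,295.45
Installment 2: opening $6,295.45; interest $119.61 → $6,415.06; payment $1,474.32; balance $4,940.74
Installment 3: opening $4,940.74; interest $93.87 → $5,034.61; payment $1,448.58; balance $3,586.03
Installment 4: opening $3,586.03; interest $68.13 → $3,654.16; payment $1,422.84; balance $2,231.32

$1,422.84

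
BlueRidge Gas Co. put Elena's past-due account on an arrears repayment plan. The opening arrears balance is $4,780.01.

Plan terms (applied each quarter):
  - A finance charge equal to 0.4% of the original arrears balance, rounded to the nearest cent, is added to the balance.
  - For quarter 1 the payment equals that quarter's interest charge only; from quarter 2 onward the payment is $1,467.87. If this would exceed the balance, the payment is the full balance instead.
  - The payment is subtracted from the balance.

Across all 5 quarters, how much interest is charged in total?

$95.60

Quarter 1: opening $4,780.01; interest $19.12 → $4,799.13; payment $19.12; balance $4,780.01
Quarter 2: opening $4,780.01; interest $19.12 → $4,799.13; payment $1,467.87; balance $3,331.26
Quarter 3: opening $3,331.26; interest $19.12 → $3,350.38; payment $1,467.87; balance $1,882.51
Quarter 4: opening $1,882.51; interest $19.12 → $1,901.63; payment $1,467.87; balance $433.76
Quarter 5: opening $433.76; interest $19.12 → $452.88; payment $452.88; balance $0.00
Total interest: $19.12 + $19.12 + $19.12 + $19.12 + $19.12 = $95.60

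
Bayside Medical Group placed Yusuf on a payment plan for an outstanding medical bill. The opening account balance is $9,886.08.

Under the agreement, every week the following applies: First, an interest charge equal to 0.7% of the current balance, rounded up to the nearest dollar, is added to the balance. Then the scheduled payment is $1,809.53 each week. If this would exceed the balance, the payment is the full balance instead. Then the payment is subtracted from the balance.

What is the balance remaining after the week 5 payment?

# | Opening | Interest | Payment | End bal
1 | $9,886.08 | $70.00 | $1,809.53 | $8,146.55
2 | $8,146.55 | $58.00 | $1,809.53 | $6,395.02
3 | $6,395.02 | $45.00 | $1,809.53 | $4,630.49
4 | $4,630.49 | $33.00 | $1,809.53 | $2,853.96
5 | $2,853.96 | $20.00 | $1,809.53 | $1,064.43

$1,064.43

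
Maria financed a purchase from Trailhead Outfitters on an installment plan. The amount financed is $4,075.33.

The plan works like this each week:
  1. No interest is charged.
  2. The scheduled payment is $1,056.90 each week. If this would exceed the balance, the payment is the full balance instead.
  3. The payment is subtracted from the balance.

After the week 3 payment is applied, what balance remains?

$904.63

Week 1: opening $4,075.33; payment $1,056.90; balance $3,018.43
Week 2: opening $3,018.43; payment $1,056.90; balance $1,961.53
Week 3: opening $1,961.53; payment $1,056.90; balance $904.63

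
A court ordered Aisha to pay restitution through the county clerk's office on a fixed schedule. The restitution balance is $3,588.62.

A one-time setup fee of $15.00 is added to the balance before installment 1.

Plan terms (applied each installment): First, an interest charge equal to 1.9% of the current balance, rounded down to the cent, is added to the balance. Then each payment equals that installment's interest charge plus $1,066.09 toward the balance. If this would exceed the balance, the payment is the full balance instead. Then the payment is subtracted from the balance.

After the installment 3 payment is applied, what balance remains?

Installment 1: $3,603.62 +$68.46 interest = $3,672.08; pay $1,134.55 → $2,537.53
Installment 2: $2,537.53 +$48.21 interest = $2,585.74; pay $1,114.30 → $1,471.44
Installment 3: $1,471.44 +$27.95 interest = $1,499.39; pay $1,094.04 → $405.35

$405.35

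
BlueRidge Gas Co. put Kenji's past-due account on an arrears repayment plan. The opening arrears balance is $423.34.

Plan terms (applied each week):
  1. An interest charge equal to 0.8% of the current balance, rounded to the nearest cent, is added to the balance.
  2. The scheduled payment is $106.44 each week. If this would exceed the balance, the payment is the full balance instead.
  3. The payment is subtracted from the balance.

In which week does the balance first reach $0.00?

5

Week 1: opening $423.34; interest $3.39 → $426.73; payment $106.44; balance $320.29
Week 2: opening $320.29; interest $2.56 → $322.85; payment $106.44; balance $216.41
Week 3: opening $216.41; interest $1.73 → $218.14; payment $106.44; balance $111.70
Week 4: opening $111.70; interest $0.89 → $112.59; payment $106.44; balance $6.15
Week 5: opening $6.15; interest $0.05 → $6.20; payment $6.20; balance $0.00
Balance reaches $0.00 in week 5.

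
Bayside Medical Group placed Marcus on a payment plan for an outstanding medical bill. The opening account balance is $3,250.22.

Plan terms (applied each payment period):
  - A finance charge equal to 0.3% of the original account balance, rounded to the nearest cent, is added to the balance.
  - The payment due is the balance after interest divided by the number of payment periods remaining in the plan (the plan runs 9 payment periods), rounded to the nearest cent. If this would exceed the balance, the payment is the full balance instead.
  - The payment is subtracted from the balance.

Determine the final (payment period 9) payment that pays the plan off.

$388.72

Payment period 1: opening $3,250.22; interest $9.75 → $3,259.97; payment $362.22; balance $2,897.75
Payment period 2: opening $2,897.75; interest $9.75 → $2,907.50; payment $363.44; balance $2,544.06
Payment period 3: opening $2,544.06; interest $9.75 → $2,553.81; payment $364.83; balance $2,188.98
Payment period 4: opening $2,188.98; interest $9.75 → $2,198.73; payment $366.46; balance $1,832.27
Payment period 5: opening $1,832.27; interest $9.75 → $1,842.02; payment $368.40; balance $1,473.62
Payment period 6: opening $1,473.62; interest $9.75 → $1,483.37; payment $370.84; balance $1,112.53
Payment period 7: opening $1,112.53; interest $9.75 → $1,122.28; payment $374.09; balance $748.19
Payment period 8: opening $748.19; interest $9.75 → $757.94; payment $378.97; balance $378.97
Payment period 9: opening $378.97; interest $9.75 → $388.72; payment $388.72; balance $0.00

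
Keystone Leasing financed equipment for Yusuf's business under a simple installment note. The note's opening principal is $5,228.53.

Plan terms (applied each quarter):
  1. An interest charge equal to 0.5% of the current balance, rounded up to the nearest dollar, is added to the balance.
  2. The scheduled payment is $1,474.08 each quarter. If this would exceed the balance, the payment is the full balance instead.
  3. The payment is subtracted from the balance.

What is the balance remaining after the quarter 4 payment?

$0.00

# | Opening | Interest | Payment | End bal
1 | $5,228.53 | $27.00 | $1,474.08 | $3,781.45
2 | $3,781.45 | $19.00 | $1,474.08 | $2,326.37
3 | $2,326.37 | $12.00 | $1,474.08 | $864.29
4 | $864.29 | $5.00 | $869.29 | $0.00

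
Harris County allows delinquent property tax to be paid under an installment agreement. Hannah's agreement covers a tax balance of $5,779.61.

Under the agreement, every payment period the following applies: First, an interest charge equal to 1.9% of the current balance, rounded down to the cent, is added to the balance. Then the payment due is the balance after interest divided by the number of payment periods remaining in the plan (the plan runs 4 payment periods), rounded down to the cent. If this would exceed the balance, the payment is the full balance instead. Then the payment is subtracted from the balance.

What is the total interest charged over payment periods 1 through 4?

$279.78

# | Opening | Interest | Payment | End bal
1 | $5,779.61 | $109.81 | $1,472.35 | $4,417.07
2 | $4,417.07 | $83.92 | $1,500.33 | $3,000.66
3 | $3,000.66 | $57.01 | $1,528.83 | $1,528.84
4 | $1,528.84 | $29.04 | $1,557.88 | $0.00
Total interest: $109.81 + $83.92 + $57.01 + $29.04 = $279.78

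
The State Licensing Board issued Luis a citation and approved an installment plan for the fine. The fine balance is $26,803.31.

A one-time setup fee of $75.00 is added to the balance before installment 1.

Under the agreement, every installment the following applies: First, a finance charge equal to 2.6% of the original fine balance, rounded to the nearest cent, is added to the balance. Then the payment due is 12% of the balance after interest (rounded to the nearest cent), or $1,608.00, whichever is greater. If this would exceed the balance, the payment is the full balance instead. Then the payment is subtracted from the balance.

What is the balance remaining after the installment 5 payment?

$16,598.08

Installment 1: $26,878.31 +$696.89 interest = $27,575.20; pay $3,309.02 → $24,266.18
Installment 2: $24,266.18 +$696.89 interest = $24,963.07; pay $2,995.57 → $21,967.50
Installment 3: $21,967.50 +$696.89 interest = $22,664.39; pay $2,719.73 → $19,944.66
Installment 4: $19,944.66 +$696.89 interest = $20,641.55; pay $2,476.99 → $18,164.56
Installment 5: $18,164.56 +$696.89 interest = $18,861.45; pay $2,263.37 → $16,598.08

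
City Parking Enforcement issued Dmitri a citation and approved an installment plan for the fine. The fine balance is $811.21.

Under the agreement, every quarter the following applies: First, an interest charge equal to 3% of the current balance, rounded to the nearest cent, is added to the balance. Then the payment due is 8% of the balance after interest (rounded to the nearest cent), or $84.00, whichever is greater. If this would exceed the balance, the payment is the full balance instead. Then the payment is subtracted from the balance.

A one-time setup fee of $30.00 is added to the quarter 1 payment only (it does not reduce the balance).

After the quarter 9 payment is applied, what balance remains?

# | Opening | Interest | Payment | Fee | End bal
1 | $811.21 | $24.34 | $84.00 | $30.00 | $751.55
2 | $751.55 | $22.55 | $84.00 | — | $690.10
3 | $690.10 | $20.70 | $84.00 | — | $626.80
4 | $626.80 | $18.80 | $84.00 | — | $561.60
5 | $561.60 | $16.85 | $84.00 | — | $494.45
6 | $494.45 | $14.83 | $84.00 | — | $425.28
7 | $425.28 | $12.76 | $84.00 | — | $354.04
8 | $354.04 | $10.62 | $84.00 | — | $280.66
9 | $280.66 | $8.42 | $84.00 | — | $205.08

$205.08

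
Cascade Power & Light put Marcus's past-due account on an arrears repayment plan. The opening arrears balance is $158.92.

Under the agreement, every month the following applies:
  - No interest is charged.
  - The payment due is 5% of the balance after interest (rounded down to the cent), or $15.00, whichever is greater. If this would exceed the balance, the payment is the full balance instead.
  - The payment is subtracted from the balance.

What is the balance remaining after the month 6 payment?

$68.92

Month 1: opening $158.92; payment $15.00; balance $143.92
Month 2: opening $143.92; payment $15.00; balance $128.92
Month 3: opening $128.92; payment $15.00; balance $113.92
Month 4: opening $113.92; payment $15.00; balance $98.92
Month 5: opening $98.92; payment $15.00; balance $83.92
Month 6: opening $83.92; payment $15.00; balance $68.92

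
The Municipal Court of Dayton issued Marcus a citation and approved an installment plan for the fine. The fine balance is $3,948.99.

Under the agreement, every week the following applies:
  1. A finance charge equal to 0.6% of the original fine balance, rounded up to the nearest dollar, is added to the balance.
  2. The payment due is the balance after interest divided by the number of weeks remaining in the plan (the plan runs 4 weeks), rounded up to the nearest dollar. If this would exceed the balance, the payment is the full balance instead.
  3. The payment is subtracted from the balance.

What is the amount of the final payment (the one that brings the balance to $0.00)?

$1,036.99

Week 1: opening $3,948.99; interest $24.00 → $3,972.99; payment $994.00; balance $2,978.99
Week 2: opening $2,978.99; interest $24.00 → $3,002.99; payment $1,001.00; balance $2,001.99
Week 3: opening $2,001.99; interest $24.00 → $2,025.99; payment $1,013.00; balance $1,012.99
Week 4: opening $1,012.99; interest $24.00 → $1,036.99; payment $1,036.99; balance $0.00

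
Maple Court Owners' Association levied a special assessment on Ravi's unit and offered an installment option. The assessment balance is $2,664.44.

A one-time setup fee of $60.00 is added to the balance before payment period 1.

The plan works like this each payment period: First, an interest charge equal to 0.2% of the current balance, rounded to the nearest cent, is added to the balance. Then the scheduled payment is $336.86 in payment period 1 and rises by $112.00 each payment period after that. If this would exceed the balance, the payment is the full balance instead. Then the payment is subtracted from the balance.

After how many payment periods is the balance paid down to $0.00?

Payment period 1: opening $2,724.44; interest $5.45 → $2,729.89; payment $336.86; balance $2,393.03
Payment period 2: opening $2,393.03; interest $4.79 → $2,397.82; payment $448.86; balance $1,948.96
Payment period 3: opening $1,948.96; interest $3.90 → $1,952.86; payment $560.86; balance $1,392.00
Payment period 4: opening $1,392.00; interest $2.78 → $1,394.78; payment $672.86; balance $721.92
Payment period 5: opening $721.92; interest $1.44 → $723.36; payment $723.36; balance $0.00
Balance reaches $0.00 in payment period 5.

5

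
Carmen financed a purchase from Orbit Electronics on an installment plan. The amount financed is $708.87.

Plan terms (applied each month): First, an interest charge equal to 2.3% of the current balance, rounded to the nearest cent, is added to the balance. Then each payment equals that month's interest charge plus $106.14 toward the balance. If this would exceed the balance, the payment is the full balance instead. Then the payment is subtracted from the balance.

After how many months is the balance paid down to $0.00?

# | Opening | Interest | Payment | End bal
1 | $708.87 | $16.30 | $122.44 | $602.73
2 | $602.73 | $13.86 | $120.00 | $496.59
3 | $496.59 | $11.42 | $117.56 | $390.45
4 | $390.45 | $8.98 | $115.12 | $284.31
5 | $284.31 | $6.54 | $112.68 | $178.17
6 | $178.17 | $4.10 | $110.24 | $72.03
7 | $72.03 | $1.66 | $73.69 | $0.00
Balance reaches $0.00 in month 7.

7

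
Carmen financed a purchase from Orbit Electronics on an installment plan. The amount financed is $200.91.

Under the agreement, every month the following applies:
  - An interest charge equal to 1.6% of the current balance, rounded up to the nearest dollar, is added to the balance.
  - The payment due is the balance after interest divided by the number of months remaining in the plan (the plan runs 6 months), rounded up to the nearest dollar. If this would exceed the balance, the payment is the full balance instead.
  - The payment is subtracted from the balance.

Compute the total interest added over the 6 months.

# | Opening | Interest | Payment | End bal
1 | $200.91 | $4.00 | $35.00 | $169.91
2 | $169.91 | $3.00 | $35.00 | $137.91
3 | $137.91 | $3.00 | $36.00 | $104.91
4 | $104.91 | $2.00 | $36.00 | $70.91
5 | $70.91 | $2.00 | $37.00 | $35.91
6 | $35.91 | $1.00 | $36.91 | $0.00
Total interest: $4.00 + $3.00 + $3.00 + $2.00 + $2.00 + $1.00 = $15.00

$15.00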